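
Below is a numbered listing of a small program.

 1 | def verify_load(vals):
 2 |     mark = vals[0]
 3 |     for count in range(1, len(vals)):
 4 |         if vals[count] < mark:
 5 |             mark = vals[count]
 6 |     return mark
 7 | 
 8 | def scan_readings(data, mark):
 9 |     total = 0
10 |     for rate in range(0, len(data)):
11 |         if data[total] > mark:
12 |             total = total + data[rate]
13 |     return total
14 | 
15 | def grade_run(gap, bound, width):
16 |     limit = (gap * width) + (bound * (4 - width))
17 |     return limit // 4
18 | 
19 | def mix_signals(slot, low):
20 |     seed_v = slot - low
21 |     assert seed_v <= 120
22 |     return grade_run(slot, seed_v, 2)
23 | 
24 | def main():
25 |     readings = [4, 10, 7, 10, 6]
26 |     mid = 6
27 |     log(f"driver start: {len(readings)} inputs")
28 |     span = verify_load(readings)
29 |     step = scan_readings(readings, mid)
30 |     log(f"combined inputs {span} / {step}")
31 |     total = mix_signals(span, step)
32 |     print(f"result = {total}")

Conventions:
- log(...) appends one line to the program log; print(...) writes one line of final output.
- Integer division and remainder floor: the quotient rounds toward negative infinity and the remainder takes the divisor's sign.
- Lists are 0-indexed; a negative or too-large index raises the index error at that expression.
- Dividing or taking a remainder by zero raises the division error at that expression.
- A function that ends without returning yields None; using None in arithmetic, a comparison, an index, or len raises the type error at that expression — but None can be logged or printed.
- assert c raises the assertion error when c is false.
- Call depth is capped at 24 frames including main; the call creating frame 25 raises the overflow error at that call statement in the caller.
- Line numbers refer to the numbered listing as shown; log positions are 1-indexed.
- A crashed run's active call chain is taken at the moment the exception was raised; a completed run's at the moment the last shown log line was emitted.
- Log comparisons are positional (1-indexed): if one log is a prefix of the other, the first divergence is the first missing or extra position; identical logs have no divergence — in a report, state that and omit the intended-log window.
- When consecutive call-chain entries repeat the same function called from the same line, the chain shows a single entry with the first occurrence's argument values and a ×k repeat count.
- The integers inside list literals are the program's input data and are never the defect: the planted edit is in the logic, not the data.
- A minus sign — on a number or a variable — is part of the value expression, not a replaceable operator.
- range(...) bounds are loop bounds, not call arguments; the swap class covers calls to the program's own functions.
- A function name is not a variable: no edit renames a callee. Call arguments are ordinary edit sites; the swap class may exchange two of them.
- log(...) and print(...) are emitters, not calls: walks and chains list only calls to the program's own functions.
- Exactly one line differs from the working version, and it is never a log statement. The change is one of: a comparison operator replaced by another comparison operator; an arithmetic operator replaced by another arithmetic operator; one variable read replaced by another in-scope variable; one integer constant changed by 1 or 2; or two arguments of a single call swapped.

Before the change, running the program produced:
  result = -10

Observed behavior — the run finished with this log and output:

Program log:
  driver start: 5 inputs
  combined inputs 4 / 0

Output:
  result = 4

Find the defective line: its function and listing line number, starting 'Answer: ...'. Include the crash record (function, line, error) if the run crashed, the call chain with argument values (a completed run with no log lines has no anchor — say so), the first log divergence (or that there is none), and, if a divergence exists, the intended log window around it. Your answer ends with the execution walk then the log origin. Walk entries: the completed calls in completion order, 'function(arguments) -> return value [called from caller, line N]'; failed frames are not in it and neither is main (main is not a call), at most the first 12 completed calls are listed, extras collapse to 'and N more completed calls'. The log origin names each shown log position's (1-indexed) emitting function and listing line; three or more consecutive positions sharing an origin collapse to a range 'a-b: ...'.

Answer: the defect is in scan_readings at line 11.
Key observation: Position 2 is the first bad log line: 'combined inputs 4 / 0' should read 'combined inputs 4 / 27'.
Call chain: main.
First divergence: at position 2 the run shows 'combined inputs 4 / 0' where the working version logs 'combined inputs 4 / 27'.
Intended log window:
  1: driver start: 5 inputs
  2: combined inputs 4 / 27
Execution walk:
  verify_load([4, 10, 7, 10, 6]) -> 4  [called from main, line 28]
  scan_readings([4, 10, 7, 10, 6], 6) -> 0  [called from main, line 29]
  grade_run(4, 4, 2) -> 4  [called from mix_signals, line 22]
  mix_signals(4, 0) -> 4  [called from main, line 31]
Origin of each log line:
  1: emitted by main (line 27)
  2: emitted by main (line 30)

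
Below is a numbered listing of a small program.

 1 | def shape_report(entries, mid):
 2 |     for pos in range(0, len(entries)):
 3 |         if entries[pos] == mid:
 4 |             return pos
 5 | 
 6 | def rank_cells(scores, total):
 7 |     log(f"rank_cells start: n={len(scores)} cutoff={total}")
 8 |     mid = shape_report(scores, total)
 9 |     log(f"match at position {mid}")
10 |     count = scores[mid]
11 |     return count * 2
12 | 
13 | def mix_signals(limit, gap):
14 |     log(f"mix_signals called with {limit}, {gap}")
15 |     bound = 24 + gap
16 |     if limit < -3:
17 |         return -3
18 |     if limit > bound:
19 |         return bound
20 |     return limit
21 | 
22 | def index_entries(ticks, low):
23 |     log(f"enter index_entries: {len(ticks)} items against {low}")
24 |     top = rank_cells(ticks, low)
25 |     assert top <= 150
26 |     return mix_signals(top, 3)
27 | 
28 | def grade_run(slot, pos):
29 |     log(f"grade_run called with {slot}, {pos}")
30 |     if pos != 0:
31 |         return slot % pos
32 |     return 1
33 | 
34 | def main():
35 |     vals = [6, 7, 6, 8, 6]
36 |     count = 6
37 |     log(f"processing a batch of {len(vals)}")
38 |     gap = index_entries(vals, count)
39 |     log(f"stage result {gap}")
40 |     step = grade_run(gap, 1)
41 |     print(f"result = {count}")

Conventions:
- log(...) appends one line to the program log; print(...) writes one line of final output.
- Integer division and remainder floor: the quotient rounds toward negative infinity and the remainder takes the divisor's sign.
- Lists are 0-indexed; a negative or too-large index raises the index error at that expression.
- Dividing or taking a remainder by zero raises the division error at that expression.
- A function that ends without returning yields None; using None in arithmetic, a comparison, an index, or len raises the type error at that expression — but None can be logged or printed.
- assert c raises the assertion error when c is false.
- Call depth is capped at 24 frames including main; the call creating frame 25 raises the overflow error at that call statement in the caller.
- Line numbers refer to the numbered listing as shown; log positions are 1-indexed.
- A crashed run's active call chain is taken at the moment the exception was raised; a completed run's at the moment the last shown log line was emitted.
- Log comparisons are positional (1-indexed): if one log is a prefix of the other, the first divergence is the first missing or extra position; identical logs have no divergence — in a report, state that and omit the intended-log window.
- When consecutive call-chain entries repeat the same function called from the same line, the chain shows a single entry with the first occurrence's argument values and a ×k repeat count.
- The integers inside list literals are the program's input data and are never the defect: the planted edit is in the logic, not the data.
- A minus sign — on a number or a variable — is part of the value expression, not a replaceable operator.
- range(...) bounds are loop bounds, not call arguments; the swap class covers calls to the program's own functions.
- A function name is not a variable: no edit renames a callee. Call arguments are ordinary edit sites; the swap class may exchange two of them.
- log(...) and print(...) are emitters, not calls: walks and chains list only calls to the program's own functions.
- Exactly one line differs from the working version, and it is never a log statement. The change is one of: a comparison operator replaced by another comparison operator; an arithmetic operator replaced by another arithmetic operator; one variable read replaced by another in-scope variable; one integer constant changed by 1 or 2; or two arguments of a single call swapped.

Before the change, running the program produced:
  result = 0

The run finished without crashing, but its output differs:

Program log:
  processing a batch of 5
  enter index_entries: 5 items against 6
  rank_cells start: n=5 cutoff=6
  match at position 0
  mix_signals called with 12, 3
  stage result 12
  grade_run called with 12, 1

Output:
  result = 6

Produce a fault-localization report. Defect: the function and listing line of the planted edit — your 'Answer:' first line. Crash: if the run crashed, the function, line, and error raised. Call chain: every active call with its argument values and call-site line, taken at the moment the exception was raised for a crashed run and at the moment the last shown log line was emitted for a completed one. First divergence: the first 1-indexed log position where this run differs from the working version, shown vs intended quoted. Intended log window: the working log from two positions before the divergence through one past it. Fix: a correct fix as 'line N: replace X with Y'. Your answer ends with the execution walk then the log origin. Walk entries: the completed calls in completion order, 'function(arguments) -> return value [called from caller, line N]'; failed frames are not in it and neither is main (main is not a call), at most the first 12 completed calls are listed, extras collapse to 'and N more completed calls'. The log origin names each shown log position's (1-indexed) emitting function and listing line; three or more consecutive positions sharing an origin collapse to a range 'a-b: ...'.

Answer: the defect is in main at line 41.
Key observation: The two runs log identically and part ways only at the printed values.
Call chain: main -> grade_run(12, 1) (called at line 40).
First divergence: none — the logs agree in full.
Execution walk:
  shape_report([6, 7, 6, 8, 6], 6) -> 0  [called from rank_cells, line 8]
  rank_cells([6, 7, 6, 8, 6], 6) -> 12  [called from index_entries, line 24]
  mix_signals(12, 3) -> 12  [called from index_entries, line 26]
  index_entries([6, 7, 6, 8, 6], 6) -> 12  [called from main, line 38]
  grade_run(12, 1) -> 0  [called from main, line 40]
Origin of each log line:
  1: logged in main at line 37
  2: logged in index_entries at line 23
  3: logged in rank_cells at line 7
  4: logged in rank_cells at line 9
  5: logged in mix_signals at line 14
  6: logged in main at line 39
  7: logged in grade_run at line 29
A correct fix: line 41: replace `count` with `step`.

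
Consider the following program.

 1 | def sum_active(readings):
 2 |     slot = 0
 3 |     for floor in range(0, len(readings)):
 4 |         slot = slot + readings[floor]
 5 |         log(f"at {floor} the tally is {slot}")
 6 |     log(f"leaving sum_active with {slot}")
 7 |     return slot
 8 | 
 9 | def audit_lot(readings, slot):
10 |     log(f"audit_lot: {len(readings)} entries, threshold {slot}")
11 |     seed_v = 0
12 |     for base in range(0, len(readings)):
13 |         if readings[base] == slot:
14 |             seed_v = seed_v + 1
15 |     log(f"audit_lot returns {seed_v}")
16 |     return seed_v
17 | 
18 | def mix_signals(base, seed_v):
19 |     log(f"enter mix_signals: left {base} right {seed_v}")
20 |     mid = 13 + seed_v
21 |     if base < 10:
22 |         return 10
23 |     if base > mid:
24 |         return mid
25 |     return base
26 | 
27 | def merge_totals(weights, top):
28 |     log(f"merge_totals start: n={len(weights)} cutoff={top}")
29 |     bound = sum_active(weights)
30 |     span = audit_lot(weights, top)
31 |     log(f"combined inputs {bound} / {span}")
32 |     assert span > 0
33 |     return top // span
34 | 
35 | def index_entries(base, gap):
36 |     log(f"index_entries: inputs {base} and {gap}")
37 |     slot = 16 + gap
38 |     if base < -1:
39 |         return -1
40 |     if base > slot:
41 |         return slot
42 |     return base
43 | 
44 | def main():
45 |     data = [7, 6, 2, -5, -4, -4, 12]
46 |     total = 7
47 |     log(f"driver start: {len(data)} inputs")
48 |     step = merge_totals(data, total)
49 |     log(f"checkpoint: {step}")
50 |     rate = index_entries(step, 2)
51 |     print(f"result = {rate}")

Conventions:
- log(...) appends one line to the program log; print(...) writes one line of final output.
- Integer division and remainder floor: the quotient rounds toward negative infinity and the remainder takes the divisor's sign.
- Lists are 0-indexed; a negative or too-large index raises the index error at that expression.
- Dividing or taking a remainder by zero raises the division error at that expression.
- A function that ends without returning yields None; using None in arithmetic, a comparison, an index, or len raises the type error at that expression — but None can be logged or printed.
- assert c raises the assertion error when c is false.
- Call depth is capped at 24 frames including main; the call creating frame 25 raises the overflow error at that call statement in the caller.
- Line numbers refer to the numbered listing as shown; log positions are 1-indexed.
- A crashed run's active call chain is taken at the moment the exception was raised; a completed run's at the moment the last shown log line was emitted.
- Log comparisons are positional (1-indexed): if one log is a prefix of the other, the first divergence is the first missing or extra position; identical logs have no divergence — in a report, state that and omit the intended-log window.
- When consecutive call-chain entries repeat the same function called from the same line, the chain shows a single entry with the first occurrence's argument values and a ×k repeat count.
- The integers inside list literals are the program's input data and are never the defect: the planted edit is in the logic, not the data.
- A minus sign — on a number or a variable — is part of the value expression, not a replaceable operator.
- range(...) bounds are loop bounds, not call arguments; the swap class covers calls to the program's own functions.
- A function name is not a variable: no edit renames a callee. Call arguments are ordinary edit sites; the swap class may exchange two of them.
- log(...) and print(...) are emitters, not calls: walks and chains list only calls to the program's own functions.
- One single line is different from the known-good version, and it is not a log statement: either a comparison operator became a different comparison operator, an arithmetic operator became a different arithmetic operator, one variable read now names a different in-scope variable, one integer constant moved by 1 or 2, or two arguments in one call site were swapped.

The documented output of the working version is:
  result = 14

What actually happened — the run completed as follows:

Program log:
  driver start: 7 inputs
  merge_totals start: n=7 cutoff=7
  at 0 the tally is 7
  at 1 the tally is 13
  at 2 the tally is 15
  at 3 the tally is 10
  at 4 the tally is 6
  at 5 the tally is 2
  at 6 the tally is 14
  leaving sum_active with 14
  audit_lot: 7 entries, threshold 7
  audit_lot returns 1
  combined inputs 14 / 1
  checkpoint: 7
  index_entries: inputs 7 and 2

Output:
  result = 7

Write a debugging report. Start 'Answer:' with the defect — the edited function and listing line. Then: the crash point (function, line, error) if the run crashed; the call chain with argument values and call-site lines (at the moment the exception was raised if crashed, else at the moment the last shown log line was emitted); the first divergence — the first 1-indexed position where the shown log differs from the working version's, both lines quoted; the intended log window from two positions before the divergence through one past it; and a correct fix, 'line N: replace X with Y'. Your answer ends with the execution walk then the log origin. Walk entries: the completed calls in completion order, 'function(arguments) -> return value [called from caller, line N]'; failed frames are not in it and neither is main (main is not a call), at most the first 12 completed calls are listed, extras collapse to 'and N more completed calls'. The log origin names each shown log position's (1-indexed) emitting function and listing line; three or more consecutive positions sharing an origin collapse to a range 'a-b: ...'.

Answer: the defect is in merge_totals at line 33.
Core observation: At log position 14 the runs split — shown 'checkpoint: 7', but the working version logs 'checkpoint: 14'.
Call chain: main -> index_entries(7, 2) (called at line 50).
First divergence: position 14 — shown 'checkpoint: 7', intended 'checkpoint: 14'.
Intended log window:
  12: audit_lot returns 1
  13: combined inputs 14 / 1
  14: checkpoint: 14
  15: index_entries: inputs 14 and 2
Execution walk:
  sum_active([7, 6, 2, -5, -4, -4, 12]) -> 14  [called from merge_totals, line 29]
  audit_lot([7, 6, 2, -5, -4, -4, 12], 7) -> 1  [called from merge_totals, line 30]
  merge_totals([7, 6, 2, -5, -4, -4, 12], 7) -> 7  [called from main, line 48]
  index_entries(7, 2) -> 7  [called from main, line 50]
Origin of each log line:
  1 — main, line 47
  2 — merge_totals, line 28
  3-9 — sum_active, line 5
  10 — sum_active, line 6
  11 — audit_lot, line 10
  12 — audit_lot, line 15
  13 — merge_totals, line 31
  14 — main, line 49
  15 — index_entries, line 36
A correct fix: line 33: replace `top` with `bound`.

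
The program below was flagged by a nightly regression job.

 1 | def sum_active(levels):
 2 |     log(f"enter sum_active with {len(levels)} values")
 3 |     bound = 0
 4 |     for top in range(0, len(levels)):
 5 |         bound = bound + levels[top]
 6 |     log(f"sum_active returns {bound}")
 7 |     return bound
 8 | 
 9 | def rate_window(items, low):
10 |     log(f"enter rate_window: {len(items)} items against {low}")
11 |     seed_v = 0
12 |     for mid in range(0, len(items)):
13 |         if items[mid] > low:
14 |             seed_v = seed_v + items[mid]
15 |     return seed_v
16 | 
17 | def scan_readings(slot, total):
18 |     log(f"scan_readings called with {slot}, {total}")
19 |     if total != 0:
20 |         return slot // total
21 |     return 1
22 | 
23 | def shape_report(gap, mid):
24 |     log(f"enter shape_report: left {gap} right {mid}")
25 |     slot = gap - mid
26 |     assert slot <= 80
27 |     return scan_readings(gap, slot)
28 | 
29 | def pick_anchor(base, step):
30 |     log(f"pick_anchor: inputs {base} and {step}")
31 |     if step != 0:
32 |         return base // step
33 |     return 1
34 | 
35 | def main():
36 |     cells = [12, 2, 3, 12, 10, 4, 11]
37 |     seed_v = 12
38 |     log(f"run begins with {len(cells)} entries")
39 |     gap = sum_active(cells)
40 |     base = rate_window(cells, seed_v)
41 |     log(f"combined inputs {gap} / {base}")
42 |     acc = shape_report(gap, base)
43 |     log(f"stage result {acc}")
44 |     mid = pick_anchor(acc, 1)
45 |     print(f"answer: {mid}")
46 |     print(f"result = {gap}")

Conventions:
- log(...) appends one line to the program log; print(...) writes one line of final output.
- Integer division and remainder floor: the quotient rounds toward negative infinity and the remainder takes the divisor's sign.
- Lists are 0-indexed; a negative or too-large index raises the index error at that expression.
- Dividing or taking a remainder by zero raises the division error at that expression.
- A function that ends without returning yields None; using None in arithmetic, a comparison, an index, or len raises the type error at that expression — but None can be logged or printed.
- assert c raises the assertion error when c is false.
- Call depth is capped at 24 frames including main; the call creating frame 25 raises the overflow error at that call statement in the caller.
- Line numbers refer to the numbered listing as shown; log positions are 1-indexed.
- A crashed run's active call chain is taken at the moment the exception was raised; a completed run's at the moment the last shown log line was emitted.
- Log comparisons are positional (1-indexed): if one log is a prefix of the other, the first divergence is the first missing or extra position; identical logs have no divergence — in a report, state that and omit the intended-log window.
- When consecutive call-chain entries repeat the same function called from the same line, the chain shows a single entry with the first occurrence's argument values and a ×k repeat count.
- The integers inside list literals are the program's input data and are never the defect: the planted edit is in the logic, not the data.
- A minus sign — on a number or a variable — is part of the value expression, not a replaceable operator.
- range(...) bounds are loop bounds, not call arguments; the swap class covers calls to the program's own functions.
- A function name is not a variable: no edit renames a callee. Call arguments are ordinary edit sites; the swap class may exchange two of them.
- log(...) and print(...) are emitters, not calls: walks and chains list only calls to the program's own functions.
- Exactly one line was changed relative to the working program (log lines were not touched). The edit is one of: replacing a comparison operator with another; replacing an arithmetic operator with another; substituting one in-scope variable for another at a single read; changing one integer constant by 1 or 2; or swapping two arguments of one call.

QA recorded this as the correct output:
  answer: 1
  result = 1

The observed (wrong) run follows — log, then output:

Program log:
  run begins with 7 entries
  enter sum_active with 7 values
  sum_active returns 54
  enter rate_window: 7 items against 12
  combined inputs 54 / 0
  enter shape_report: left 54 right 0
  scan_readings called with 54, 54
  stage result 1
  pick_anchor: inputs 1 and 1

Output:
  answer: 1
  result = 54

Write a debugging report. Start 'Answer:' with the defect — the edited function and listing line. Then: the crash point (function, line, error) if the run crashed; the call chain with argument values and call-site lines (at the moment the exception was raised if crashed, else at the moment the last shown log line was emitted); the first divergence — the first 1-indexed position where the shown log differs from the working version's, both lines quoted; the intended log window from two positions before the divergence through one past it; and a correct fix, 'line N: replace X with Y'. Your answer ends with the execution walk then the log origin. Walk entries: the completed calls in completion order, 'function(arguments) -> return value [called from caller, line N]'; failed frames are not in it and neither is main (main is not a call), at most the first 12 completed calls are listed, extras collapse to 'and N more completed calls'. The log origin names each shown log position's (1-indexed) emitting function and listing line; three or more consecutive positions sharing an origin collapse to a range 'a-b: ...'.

Answer: the defect is in main at line 46.
The tell: Nothing in the log betrays the bug — only the output does.
Call chain: main -> pick_anchor(1, 1) (called at line 44).
First divergence: none (the log streams are identical).
Execution walk:
  sum_active([12, 2, 3, 12, 10, 4, 11]) -> 54  [called from main, line 39]
  rate_window([12, 2, 3, 12, 10, 4, 11], 12) -> 0  [called from main, line 40]
  scan_readings(54, 54) -> 1  [called from shape_report, line 27]
  shape_report(54, 0) -> 1  [called from main, line 42]
  pick_anchor(1, 1) -> 1  [called from main, line 44]
Log origin:
  1 — main, line 38
  2 — sum_active, line 2
  3 — sum_active, line 6
  4 — rate_window, line 10
  5 — main, line 41
  6 — shape_report, line 24
  7 — scan_readings, line 18
  8 — main, line 43
  9 — pick_anchor, line 30
A correct fix: line 46: replace `gap` with `acc`.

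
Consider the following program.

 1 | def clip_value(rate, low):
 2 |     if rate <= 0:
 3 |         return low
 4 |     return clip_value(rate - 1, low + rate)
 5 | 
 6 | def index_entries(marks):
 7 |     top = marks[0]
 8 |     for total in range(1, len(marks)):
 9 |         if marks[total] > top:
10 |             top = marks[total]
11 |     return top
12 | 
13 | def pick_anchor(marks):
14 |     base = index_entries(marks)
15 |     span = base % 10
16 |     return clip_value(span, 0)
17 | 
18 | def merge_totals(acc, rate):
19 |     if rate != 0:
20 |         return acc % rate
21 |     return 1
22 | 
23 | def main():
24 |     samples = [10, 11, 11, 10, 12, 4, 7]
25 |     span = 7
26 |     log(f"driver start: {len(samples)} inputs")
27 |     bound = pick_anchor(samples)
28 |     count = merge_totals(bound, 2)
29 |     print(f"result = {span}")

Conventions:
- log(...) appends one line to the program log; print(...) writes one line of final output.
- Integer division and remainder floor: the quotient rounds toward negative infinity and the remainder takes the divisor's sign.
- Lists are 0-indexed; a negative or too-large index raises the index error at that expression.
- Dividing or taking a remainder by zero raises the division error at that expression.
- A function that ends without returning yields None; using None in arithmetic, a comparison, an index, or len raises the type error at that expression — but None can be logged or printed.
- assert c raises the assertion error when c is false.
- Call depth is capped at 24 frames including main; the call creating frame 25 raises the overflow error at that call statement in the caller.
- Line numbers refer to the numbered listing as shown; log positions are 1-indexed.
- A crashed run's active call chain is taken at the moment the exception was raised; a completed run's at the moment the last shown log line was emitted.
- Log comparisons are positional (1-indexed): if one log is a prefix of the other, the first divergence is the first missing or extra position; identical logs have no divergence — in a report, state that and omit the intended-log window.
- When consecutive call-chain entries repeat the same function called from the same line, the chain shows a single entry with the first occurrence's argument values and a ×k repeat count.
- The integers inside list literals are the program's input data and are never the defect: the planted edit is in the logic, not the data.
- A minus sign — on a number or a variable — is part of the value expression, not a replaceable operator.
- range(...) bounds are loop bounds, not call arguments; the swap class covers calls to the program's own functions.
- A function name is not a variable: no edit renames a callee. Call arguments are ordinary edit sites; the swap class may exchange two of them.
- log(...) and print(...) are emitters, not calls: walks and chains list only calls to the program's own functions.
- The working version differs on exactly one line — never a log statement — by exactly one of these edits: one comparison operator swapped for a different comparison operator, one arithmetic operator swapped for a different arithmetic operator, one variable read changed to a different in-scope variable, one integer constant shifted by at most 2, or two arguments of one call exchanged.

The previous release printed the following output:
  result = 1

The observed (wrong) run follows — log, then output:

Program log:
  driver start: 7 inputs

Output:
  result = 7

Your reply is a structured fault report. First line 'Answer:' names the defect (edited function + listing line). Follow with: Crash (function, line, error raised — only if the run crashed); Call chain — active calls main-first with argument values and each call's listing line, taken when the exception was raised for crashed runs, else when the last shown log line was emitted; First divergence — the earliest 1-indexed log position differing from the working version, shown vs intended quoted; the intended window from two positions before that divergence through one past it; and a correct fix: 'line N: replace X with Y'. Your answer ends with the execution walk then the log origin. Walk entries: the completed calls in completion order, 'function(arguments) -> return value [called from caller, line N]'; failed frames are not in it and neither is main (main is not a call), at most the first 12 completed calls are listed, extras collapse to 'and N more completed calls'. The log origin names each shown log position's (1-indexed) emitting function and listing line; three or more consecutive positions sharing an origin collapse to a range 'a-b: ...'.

Answer: the defect is in main at line 29.
Key observation: Every logged value matches the working version; the printed result is what differs.
Call chain: main.
First divergence: none — the logs agree in full.
Execution walk:
  index_entries([10, 11, 11, 10, 12, 4, 7]) -> 12  [called from pick_anchor, line 14]
  clip_value(0, 3) -> 3  [called from clip_value, line 4]
  clip_value(1, 2) -> 3  [called from clip_value, line 4]
  clip_value(2, 0) -> 3  [called from pick_anchor, line 16]
  pick_anchor([10, 11, 11, 10, 12, 4, 7]) -> 3  [called from main, line 27]
  merge_totals(3, 2) -> 1  [called from main, line 28]
Origin of each log line:
  1 — main, line 26
A correct fix: line 29: replace `span` with `count`.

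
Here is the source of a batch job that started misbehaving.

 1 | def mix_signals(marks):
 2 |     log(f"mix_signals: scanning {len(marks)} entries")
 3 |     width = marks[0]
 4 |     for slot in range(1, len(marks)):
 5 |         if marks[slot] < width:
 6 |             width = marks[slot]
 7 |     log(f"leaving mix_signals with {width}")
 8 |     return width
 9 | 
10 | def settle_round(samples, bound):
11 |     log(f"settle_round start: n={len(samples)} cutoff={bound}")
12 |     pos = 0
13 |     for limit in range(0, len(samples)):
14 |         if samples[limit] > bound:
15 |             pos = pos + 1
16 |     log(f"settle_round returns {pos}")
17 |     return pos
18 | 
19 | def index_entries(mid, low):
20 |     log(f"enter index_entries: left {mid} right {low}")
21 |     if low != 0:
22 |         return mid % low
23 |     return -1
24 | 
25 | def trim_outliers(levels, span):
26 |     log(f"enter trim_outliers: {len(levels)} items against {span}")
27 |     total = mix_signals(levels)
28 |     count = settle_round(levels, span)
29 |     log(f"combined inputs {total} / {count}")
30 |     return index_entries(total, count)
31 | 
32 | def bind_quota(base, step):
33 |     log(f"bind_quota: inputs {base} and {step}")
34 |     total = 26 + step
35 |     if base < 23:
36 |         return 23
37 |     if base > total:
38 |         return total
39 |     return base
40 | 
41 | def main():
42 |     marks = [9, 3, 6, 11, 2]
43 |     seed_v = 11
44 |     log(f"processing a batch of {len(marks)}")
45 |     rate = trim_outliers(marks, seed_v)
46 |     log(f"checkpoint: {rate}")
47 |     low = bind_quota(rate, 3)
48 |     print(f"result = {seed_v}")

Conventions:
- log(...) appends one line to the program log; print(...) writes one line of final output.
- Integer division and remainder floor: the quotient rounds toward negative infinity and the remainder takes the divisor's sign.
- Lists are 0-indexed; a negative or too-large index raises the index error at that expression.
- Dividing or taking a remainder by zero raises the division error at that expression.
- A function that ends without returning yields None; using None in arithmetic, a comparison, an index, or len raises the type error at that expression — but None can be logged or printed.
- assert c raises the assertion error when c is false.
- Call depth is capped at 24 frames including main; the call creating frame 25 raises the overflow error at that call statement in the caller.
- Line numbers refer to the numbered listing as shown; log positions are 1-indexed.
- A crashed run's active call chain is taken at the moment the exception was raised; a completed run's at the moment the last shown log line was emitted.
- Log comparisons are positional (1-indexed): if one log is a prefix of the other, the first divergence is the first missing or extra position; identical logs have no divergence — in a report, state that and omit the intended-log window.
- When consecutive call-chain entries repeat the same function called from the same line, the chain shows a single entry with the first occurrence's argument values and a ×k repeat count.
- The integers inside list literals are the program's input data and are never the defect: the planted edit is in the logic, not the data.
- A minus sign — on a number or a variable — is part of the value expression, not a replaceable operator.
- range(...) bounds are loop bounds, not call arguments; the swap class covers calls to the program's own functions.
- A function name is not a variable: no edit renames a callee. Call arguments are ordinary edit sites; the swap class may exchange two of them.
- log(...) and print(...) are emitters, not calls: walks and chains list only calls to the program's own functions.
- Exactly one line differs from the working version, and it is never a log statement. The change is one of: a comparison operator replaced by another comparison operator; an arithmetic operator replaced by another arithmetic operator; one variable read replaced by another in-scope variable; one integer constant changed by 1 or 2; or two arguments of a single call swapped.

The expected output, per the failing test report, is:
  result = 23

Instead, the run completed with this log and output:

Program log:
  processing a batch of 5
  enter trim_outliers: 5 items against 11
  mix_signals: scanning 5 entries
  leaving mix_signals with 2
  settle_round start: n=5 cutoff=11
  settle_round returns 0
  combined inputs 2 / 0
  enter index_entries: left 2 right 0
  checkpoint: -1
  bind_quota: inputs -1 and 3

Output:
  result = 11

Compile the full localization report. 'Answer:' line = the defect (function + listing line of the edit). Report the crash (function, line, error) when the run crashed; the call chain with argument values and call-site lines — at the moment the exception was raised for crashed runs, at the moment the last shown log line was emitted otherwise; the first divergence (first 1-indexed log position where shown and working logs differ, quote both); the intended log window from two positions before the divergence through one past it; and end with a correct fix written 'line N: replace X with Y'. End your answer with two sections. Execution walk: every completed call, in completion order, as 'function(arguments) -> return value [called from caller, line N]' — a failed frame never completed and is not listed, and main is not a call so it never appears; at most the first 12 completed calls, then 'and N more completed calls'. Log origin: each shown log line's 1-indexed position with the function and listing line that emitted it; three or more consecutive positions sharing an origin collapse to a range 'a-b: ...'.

Answer: the defect is in main at line 48.
The tell: No log line changed; the fault shows up purely in the output.
Call chain: main -> bind_quota(-1, 3) (called at line 47).
First divergence: none (the log streams are identical).
Execution walk:
  mix_signals([9, 3, 6, 11, 2]) -> 2  [called from trim_outliers, line 27]
  settle_round([9, 3, 6, 11, 2], 11) -> 0  [called from trim_outliers, line 28]
  index_entries(2, 0) -> -1  [called from trim_outliers, line 30]
  trim_outliers([9, 3, 6, 11, 2], 11) -> -1  [called from main, line 45]
  bind_quota(-1, 3) -> 23  [called from main, line 47]
Origin of each log line:
  1: from main, line 44
  2: from trim_outliers, line 26
  3: from mix_signals, line 2
  4: from mix_signals, line 7
  5: from settle_round, line 11
  6: from settle_round, line 16
  7: from trim_outliers, line 29
  8: from index_entries, line 20
  9: from main, line 46
  10: from bind_quota, line 33
A correct fix: line 48: replace `seed_v` with `low`.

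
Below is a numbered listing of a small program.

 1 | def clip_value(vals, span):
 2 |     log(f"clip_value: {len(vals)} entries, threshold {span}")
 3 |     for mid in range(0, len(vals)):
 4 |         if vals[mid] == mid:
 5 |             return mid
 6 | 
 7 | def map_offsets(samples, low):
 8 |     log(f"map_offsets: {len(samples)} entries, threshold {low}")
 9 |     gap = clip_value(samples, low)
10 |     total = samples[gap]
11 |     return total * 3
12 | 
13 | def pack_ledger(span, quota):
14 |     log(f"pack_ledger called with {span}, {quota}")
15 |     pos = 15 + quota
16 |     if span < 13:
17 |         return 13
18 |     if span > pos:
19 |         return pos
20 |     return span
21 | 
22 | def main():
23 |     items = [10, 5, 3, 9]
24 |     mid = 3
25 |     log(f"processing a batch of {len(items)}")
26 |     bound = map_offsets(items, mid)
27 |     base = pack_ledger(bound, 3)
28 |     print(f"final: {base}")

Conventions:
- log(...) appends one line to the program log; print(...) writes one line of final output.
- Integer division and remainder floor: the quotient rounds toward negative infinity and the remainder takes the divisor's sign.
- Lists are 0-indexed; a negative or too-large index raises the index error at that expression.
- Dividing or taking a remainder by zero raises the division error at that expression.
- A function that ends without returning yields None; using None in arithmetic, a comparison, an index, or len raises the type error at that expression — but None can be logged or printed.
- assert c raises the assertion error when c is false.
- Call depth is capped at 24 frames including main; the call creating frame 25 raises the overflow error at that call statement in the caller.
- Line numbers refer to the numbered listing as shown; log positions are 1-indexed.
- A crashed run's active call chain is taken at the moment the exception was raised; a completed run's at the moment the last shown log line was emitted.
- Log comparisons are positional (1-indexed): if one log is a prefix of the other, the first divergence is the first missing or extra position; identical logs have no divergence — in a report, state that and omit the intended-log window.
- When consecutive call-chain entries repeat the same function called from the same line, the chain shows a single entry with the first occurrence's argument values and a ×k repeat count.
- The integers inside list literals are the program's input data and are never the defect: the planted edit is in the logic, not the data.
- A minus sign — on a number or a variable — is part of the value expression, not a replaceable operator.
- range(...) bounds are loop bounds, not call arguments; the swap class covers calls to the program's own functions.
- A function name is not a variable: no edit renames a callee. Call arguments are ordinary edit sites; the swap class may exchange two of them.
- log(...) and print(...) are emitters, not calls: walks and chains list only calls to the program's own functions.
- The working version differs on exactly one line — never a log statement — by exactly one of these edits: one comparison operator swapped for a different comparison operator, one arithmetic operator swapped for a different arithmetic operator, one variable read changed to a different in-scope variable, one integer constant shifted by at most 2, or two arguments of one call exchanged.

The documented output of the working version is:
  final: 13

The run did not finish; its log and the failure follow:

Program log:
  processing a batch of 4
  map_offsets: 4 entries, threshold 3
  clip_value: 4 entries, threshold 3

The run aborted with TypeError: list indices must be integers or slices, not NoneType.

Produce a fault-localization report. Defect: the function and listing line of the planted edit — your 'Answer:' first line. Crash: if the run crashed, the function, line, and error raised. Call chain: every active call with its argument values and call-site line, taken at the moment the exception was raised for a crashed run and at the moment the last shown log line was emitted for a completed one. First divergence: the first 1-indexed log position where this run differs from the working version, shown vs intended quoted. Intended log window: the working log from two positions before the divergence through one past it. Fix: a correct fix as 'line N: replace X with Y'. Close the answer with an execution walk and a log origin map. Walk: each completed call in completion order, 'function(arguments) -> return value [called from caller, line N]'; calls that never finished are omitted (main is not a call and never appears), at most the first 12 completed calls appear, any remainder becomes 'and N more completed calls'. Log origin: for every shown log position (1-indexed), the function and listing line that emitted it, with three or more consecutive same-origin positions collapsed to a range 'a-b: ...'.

Answer: the defect is in clip_value at line 4.
Core observation: The log ends early — 3 lines, where the working version next logs 'pack_ledger called with 9, 3'.
Crash: map_offsets, line 10, TypeError.
Call chain: main -> map_offsets([10, 5, 3, 9], 3) (called at line 26).
First divergence: position 4; the shown log stops at 3 lines while the working version next logs 'pack_ledger called with 9, 3'.
Intended log window:
  2: map_offsets: 4 entries, threshold 3
  3: clip_value: 4 entries, threshold 3
  4: pack_ledger called with 9, 3
Execution walk:
  clip_value([10, 5, 3, 9], 3) -> None  [called from map_offsets, line 9]
Origin of each log line:
  1: logged in main at line 25
  2: logged in map_offsets at line 8
  3: logged in clip_value at line 2
A correct fix: line 4: replace `vals[mid] == mid` with `vals[mid] == span`.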